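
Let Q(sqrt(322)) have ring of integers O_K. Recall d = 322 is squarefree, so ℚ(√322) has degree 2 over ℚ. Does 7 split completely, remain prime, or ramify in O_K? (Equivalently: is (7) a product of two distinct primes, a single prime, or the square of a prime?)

ramified — (7) = 𝔭²

d = 322 ≡ 2 (mod 4), so O_K = ℤ[√322] and disc(K) = 4d = 1288.
disc(K) = 1288 = 7·184, so p = 7 is ramified.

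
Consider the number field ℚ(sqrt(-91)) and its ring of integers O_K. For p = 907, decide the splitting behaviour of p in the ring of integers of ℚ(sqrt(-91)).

d = -91 ≡ 1 (mod 4), so O_K = ℤ[(1+√-91)/2] and disc(K) = d = -91.
Since gcd(907, -91) = 1 the prime 907 does not ramify.
Compute (-91/907) via Euler: 816^((907-1)/2) mod 907 = 1, so (-91/907) = 1.
d is a quadratic residue mod p, hence 907 splits in O_K.

split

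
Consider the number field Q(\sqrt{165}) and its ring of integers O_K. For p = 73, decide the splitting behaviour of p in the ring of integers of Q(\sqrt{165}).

Since 165 ≡ 1 mod 4, the ring of integers is ℤ[(1+√165)/2] with discriminant 165.
73 ∤ 165, so 73 is unramified.
Compute (165/73) via Euler: 19^((73-1)/2) mod 73 = 1, so (165/73) = 1.
Legendre symbol 1 ⇒ 73 is split.

73 splits in O_K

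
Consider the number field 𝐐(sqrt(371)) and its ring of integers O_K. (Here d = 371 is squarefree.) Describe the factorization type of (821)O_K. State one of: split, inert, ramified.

821 remains inert

371 mod 4 = 3, hence disc K = 4·371 = 1484 and O_K = ℤ[√371].
Since gcd(821, 1484) = 1 the prime 821 does not ramify.
(371/821) = 371^410 mod 821 = 820, giving Legendre symbol -1.
(371/821) = -1, so 821 is inert.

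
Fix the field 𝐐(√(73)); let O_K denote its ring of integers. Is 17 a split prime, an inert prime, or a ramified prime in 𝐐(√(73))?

73 mod 4 = 1, hence disc K = 73 and O_K = ℤ[(1+√73)/2].
disc(K) = 73 is not divisible by 17; 17 is unramified.
Legendre symbol by Euler's criterion: (73/17) ≡ 73^8 ≡ 16 (mod 17), i.e. (73/17) = -1.
Legendre symbol -1 ⇒ 17 is inert.

p is inert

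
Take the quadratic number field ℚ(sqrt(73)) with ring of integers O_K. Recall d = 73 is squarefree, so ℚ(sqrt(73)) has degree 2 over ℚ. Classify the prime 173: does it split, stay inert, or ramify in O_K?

d = 73 ≡ 1 (mod 4), so O_K = ℤ[(1+√73)/2] and disc(K) = d = 73.
Since gcd(173, 73) = 1 the prime 173 does not ramify.
Euler's criterion: 73^86 mod 173 = 1. Thus (73|173) = 1.
(73/173) = 1, so 173 splits.

173 splits in O_K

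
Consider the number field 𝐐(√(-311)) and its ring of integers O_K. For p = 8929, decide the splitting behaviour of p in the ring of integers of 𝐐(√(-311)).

d = -311 ≡ 1 (mod 4), so O_K = ℤ[(1+√-311)/2] and disc(K) = d = -311.
8929 ∤ -311, so 8929 is unramified.
Euler's criterion: (-311)^4464 mod 8929 = 8928. Thus (-311|8929) = -1.
d is a non-residue mod p, hence 8929 remains inert in O_K.

p is inert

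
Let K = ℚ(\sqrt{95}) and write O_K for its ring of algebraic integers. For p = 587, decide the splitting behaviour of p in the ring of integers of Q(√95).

d = 95 ≡ 3 (mod 4), so O_K = ℤ[√95] and disc(K) = 4d = 380.
Since gcd(587, 380) = 1 the prime 587 does not ramify.
Euler's criterion: 95^293 mod 587 = 1. Thus (95|587) = 1.
Legendre symbol 1 ⇒ 587 is split.

split — (587) = 𝔭₁𝔭₂ with 𝔭₁ ≠ 𝔭₂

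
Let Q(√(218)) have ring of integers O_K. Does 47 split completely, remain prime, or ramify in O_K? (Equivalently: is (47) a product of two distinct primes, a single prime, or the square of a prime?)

Since 218 ≢ 1 mod 4, the ring of integers is ℤ[√218] with discriminant 4·218 = 872.
47 ∤ 872, so 47 is unramified.
Euler's criterion: 218^23 mod 47 = 46. Thus (218|47) = -1.
Legendre symbol -1 ⇒ 47 is inert.

inert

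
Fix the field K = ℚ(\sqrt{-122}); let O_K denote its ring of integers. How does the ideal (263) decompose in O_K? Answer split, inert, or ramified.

263 remains inert

-122 mod 4 = 2, hence disc K = 4·(-122) = -488 and O_K = ℤ[√-122].
disc(K) = -488 is not divisible by 263; 263 is unramified.
Legendre symbol by Euler's criterion: (-122/263) ≡ (-122)^131 ≡ 262 (mod 263), i.e. (-122/263) = -1.
Legendre symbol -1 ⇒ 263 is inert.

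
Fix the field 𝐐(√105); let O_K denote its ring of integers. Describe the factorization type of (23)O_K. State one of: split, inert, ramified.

split — (23) = 𝔭₁𝔭₂ with 𝔭₁ ≠ 𝔭₂

d = 105 ≡ 1 (mod 4), so O_K = ℤ[(1+√105)/2] and disc(K) = d = 105.
23 ∤ 105, so 23 is unramified.
Legendre symbol by Euler's criterion: (105/23) ≡ 105^11 ≡ 1 (mod 23), i.e. (105/23) = 1.
(105/23) = 1, so 23 splits.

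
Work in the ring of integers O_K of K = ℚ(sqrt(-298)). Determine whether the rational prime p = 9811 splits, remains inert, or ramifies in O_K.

inert

-298 mod 4 = 2, hence disc K = 4·(-298) = -1192 and O_K = ℤ[√-298].
Since gcd(9811, -1192) = 1 the prime 9811 does not ramify.
Compute (-298/9811) via Euler: 9513^((9811-1)/2) mod 9811 = 9810, so (-298/9811) = -1.
d is a non-residue mod p, hence 9811 remains inert in O_K.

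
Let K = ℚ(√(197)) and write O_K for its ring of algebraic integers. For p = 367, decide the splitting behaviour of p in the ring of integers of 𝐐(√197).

Since 197 ≡ 1 mod 4, the ring of integers is ℤ[(1+√197)/2] with discriminant 197.
367 ∤ 197, so 367 is unramified.
(197/367) = 197^183 mod 367 = 366, giving Legendre symbol -1.
d is a non-residue mod p, hence 367 remains inert in O_K.

367 remains inert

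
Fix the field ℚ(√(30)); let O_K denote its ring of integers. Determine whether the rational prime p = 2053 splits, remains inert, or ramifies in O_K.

Since 30 ≢ 1 mod 4, the ring of integers is ℤ[√30] with discriminant 4·30 = 120.
disc(K) = 120 is not divisible by 2053; 2053 is unramified.
(30/2053) = 30^1026 mod 2053 = 1, giving Legendre symbol 1.
(30/2053) = 1, so 2053 splits.

splits completely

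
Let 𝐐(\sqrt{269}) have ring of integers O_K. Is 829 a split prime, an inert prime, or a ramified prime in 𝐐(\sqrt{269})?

269 mod 4 = 1, hence disc K = 269 and O_K = ℤ[(1+√269)/2].
Since gcd(829, 269) = 1 the prime 829 does not ramify.
Compute (269/829) via Euler: 269^((829-1)/2) mod 829 = 828, so (269/829) = -1.
d is a non-residue mod p, hence 829 remains inert in O_K.

p is inert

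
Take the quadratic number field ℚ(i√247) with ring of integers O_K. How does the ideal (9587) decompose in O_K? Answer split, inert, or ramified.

-247 mod 4 = 1, hence disc K = -247 and O_K = ℤ[(1+√-247)/2].
disc(K) = -247 is not divisible by 9587; 9587 is unramified.
Compute (-247/9587) via Euler: 9340^((9587-1)/2) mod 9587 = 9586, so (-247/9587) = -1.
(-247/9587) = -1, so 9587 is inert.

9587 remains inert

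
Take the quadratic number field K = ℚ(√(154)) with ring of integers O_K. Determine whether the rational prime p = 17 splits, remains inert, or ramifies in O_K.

p splits

154 mod 4 = 2, hence disc K = 4·154 = 616 and O_K = ℤ[√154].
17 ∤ 616, so 17 is unramified.
(154/17) = 1^8 mod 17 = 1, giving Legendre symbol 1.
d is a quadratic residue mod p, hence 17 splits in O_K.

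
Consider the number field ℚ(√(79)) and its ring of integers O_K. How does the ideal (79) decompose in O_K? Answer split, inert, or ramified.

ramified — (79) = 𝔭²

d = 79 ≡ 3 (mod 4), so O_K = ℤ[√79] and disc(K) = 4d = 316.
79 divides disc(K) = 316, so 79 ramifies.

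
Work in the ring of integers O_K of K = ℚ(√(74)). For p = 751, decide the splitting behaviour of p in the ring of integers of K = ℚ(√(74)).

p splits

d = 74 ≡ 2 (mod 4), so O_K = ℤ[√74] and disc(K) = 4d = 296.
Since gcd(751, 296) = 1 the prime 751 does not ramify.
Legendre symbol by Euler's criterion: (74/751) ≡ 74^375 ≡ 1 (mod 751), i.e. (74/751) = 1.
Legendre symbol 1 ⇒ 751 is split.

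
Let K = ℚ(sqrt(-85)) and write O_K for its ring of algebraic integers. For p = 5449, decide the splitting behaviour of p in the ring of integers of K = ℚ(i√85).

-85 mod 4 = 3, hence disc K = 4·(-85) = -340 and O_K = ℤ[√-85].
disc(K) = -340 is not divisible by 5449; 5449 is unramified.
Euler's criterion: (-85)^2724 mod 5449 = 1. Thus (-85|5449) = 1.
(-85/5449) = 1, so 5449 splits.

split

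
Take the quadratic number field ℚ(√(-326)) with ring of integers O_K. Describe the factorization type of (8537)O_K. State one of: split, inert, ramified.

8537 splits in O_K

-326 mod 4 = 2, hence disc K = 4·(-326) = -1304 and O_K = ℤ[√-326].
8537 ∤ -1304, so 8537 is unramified.
Euler's criterion: (-326)^4268 mod 8537 = 1. Thus (-326|8537) = 1.
Legendre symbol 1 ⇒ 8537 is split.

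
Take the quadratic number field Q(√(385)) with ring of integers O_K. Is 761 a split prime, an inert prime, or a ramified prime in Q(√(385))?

Since 385 ≡ 1 mod 4, the ring of integers is ℤ[(1+√385)/2] with discriminant 385.
Since gcd(761, 385) = 1 the prime 761 does not ramify.
Compute (385/761) via Euler: 385^((761-1)/2) mod 761 = 1, so (385/761) = 1.
Legendre symbol 1 ⇒ 761 is split.

p splits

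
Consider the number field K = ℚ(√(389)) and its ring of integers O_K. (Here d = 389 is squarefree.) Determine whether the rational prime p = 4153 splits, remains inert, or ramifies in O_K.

d = 389 ≡ 1 (mod 4), so O_K = ℤ[(1+√389)/2] and disc(K) = d = 389.
4153 ∤ 389, so 4153 is unramified.
Compute (389/4153) via Euler: 389^((4153-1)/2) mod 4153 = 4152, so (389/4153) = -1.
(389/4153) = -1, so 4153 is inert.

inert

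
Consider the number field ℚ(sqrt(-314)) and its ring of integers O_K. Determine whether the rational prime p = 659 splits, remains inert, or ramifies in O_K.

split

d = -314 ≡ 2 (mod 4), so O_K = ℤ[√-314] and disc(K) = 4d = -1256.
disc(K) = -1256 is not divisible by 659; 659 is unramified.
(-314/659) = 345^329 mod 659 = 1, giving Legendre symbol 1.
Legendre symbol 1 ⇒ 659 is split.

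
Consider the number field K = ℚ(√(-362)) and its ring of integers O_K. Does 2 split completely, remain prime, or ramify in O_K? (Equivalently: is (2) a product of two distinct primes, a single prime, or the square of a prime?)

Since -362 ≢ 1 mod 4, the ring of integers is ℤ[√-362] with discriminant 4·(-362) = -1448.
Ramification test: 2 | -1448. The prime 2 ramifies in K.

p ramifies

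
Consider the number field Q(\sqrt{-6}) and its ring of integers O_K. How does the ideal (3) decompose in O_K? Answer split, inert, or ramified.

-6 mod 4 = 2, hence disc K = 4·(-6) = -24 and O_K = ℤ[√-6].
Ramification test: 3 | -24. The prime 3 ramifies in K.

ramified — (3) = 𝔭²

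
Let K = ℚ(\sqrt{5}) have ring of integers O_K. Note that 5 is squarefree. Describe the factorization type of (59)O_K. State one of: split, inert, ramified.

Since 5 ≡ 1 mod 4, the ring of integers is ℤ[(1+√5)/2] with discriminant 5.
Since gcd(59, 5) = 1 the prime 59 does not ramify.
(5/59) = 5^29 mod 59 = 1, giving Legendre symbol 1.
(5/59) = 1, so 59 splits.

split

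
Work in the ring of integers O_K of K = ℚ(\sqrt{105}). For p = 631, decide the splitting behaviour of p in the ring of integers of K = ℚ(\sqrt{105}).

105 mod 4 = 1, hence disc K = 105 and O_K = ℤ[(1+√105)/2].
631 ∤ 105, so 631 is unramified.
Legendre symbol by Euler's criterion: (105/631) ≡ 105^315 ≡ 1 (mod 631), i.e. (105/631) = 1.
Legendre symbol 1 ⇒ 631 is split.

split — (631) = 𝔭₁𝔭₂ with 𝔭₁ ≠ 𝔭₂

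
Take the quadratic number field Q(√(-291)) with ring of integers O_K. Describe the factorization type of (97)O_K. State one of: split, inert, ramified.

ramifies in O_K

-291 mod 4 = 1, hence disc K = -291 and O_K = ℤ[(1+√-291)/2].
97 divides disc(K) = -291, so 97 ramifies.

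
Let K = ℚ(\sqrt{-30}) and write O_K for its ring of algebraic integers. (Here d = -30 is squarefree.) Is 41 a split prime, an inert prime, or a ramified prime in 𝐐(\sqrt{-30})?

inert

Since -30 ≢ 1 mod 4, the ring of integers is ℤ[√-30] with discriminant 4·(-30) = -120.
disc(K) = -120 is not divisible by 41; 41 is unramified.
Euler's criterion: (-30)^20 mod 41 = 40. Thus (-30|41) = -1.
Legendre symbol -1 ⇒ 41 is inert.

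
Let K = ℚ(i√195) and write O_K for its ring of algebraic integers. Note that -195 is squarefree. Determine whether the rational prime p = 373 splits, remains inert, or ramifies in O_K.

-195 mod 4 = 1, hence disc K = -195 and O_K = ℤ[(1+√-195)/2].
373 ∤ -195, so 373 is unramified.
Legendre symbol by Euler's criterion: (-195/373) ≡ (-195)^186 ≡ 372 (mod 373), i.e. (-195/373) = -1.
(-195/373) = -1, so 373 is inert.

inert — (373) stays prime in O_K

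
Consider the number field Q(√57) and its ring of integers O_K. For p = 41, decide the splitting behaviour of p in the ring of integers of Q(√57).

41 splits in O_K

Since 57 ≡ 1 mod 4, the ring of integers is ℤ[(1+√57)/2] with discriminant 57.
41 ∤ 57, so 41 is unramified.
Legendre symbol by Euler's criterion: (57/41) ≡ 57^20 ≡ 1 (mod 41), i.e. (57/41) = 1.
(57/41) = 1, so 41 splits.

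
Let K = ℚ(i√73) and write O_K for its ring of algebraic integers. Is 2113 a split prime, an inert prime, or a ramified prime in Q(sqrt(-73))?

d = -73 ≡ 3 (mod 4), so O_K = ℤ[√-73] and disc(K) = 4d = -292.
Since gcd(2113, -292) = 1 the prime 2113 does not ramify.
Legendre symbol by Euler's criterion: (-73/2113) ≡ (-73)^1056 ≡ 1 (mod 2113), i.e. (-73/2113) = 1.
(-73/2113) = 1, so 2113 splits.

p splits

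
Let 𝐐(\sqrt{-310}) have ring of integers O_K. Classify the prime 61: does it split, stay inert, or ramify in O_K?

Since -310 ≢ 1 mod 4, the ring of integers is ℤ[√-310] with discriminant 4·(-310) = -1240.
61 ∤ -1240, so 61 is unramified.
Euler's criterion: (-310)^30 mod 61 = 1. Thus (-310|61) = 1.
d is a quadratic residue mod p, hence 61 splits in O_K.

splits completely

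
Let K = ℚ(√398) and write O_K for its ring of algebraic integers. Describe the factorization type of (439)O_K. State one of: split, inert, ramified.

split — (439) = 𝔭₁𝔭₂ with 𝔭₁ ≠ 𝔭₂

d = 398 ≡ 2 (mod 4), so O_K = ℤ[√398] and disc(K) = 4d = 1592.
439 ∤ 1592, so 439 is unramified.
Legendre symbol by Euler's criterion: (398/439) ≡ 398^219 ≡ 1 (mod 439), i.e. (398/439) = 1.
Legendre symbol 1 ⇒ 439 is split.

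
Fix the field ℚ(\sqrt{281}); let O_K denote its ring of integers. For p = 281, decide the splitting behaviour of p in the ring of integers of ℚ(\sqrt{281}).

281 mod 4 = 1, hence disc K = 281 and O_K = ℤ[(1+√281)/2].
Ramification test: 281 | 281. The prime 281 ramifies in K.

ramifies in O_K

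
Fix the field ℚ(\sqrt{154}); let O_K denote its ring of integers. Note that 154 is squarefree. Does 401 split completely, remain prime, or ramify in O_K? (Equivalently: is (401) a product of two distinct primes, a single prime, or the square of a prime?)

p splits

Since 154 ≢ 1 mod 4, the ring of integers is ℤ[√154] with discriminant 4·154 = 616.
401 ∤ 616, so 401 is unramified.
Legendre symbol by Euler's criterion: (154/401) ≡ 154^200 ≡ 1 (mod 401), i.e. (154/401) = 1.
Legendre symbol 1 ⇒ 401 is split.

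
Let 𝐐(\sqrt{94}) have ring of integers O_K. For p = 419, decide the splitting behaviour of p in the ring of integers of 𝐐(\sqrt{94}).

94 mod 4 = 2, hence disc K = 4·94 = 376 and O_K = ℤ[√94].
Since gcd(419, 376) = 1 the prime 419 does not ramify.
Compute (94/419) via Euler: 94^((419-1)/2) mod 419 = 418, so (94/419) = -1.
Legendre symbol -1 ⇒ 419 is inert.

inert — (419) stays prime in O_K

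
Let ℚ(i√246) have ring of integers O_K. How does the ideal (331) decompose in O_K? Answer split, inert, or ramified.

d = -246 ≡ 2 (mod 4), so O_K = ℤ[√-246] and disc(K) = 4d = -984.
Since gcd(331, -984) = 1 the prime 331 does not ramify.
Legendre symbol by Euler's criterion: (-246/331) ≡ (-246)^165 ≡ 1 (mod 331), i.e. (-246/331) = 1.
Legendre symbol 1 ⇒ 331 is split.

split — (331) = 𝔭₁𝔭₂ with 𝔭₁ ≠ 𝔭₂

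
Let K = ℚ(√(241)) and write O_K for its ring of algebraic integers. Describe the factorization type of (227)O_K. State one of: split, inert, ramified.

227 remains inert

d = 241 ≡ 1 (mod 4), so O_K = ℤ[(1+√241)/2] and disc(K) = d = 241.
disc(K) = 241 is not divisible by 227; 227 is unramified.
(241/227) = 14^113 mod 227 = 226, giving Legendre symbol -1.
Legendre symbol -1 ⇒ 227 is inert.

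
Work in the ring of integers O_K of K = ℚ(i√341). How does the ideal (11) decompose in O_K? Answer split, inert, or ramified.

p ramifies

Since -341 ≢ 1 mod 4, the ring of integers is ℤ[√-341] with discriminant 4·(-341) = -1364.
11 divides disc(K) = -1364, so 11 ramifies.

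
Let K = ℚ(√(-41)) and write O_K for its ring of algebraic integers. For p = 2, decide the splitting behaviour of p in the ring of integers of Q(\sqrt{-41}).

2 is ramified

-41 mod 4 = 3, hence disc K = 4·(-41) = -164 and O_K = ℤ[√-41].
disc(K) = -164 = 2·(-82), so p = 2 is ramified.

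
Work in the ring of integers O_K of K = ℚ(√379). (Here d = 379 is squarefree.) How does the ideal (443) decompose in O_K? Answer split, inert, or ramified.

Since 379 ≢ 1 mod 4, the ring of integers is ℤ[√379] with discriminant 4·379 = 1516.
443 ∤ 1516, so 443 is unramified.
Compute (379/443) via Euler: 379^((443-1)/2) mod 443 = 442, so (379/443) = -1.
(379/443) = -1, so 443 is inert.

remains prime (inert)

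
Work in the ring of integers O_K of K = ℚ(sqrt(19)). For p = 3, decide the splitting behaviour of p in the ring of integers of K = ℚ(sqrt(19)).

3 splits in O_K

Since 19 ≢ 1 mod 4, the ring of integers is ℤ[√19] with discriminant 4·19 = 76.
Since gcd(3, 76) = 1 the prime 3 does not ramify.
Compute (19/3) via Euler: 1^((3-1)/2) mod 3 = 1, so (19/3) = 1.
d is a quadratic residue mod p, hence 3 splits in O_K.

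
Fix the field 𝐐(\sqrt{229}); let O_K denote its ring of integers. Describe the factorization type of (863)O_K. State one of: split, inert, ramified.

229 mod 4 = 1, hence disc K = 229 and O_K = ℤ[(1+√229)/2].
863 ∤ 229, so 863 is unramified.
Euler's criterion: 229^431 mod 863 = 1. Thus (229|863) = 1.
d is a quadratic residue mod p, hence 863 splits in O_K.

split — (863) = 𝔭₁𝔭₂ with 𝔭₁ ≠ 𝔭₂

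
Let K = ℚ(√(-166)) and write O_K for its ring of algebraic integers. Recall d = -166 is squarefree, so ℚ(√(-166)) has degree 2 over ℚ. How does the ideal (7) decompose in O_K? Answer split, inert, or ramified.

Since -166 ≢ 1 mod 4, the ring of integers is ℤ[√-166] with discriminant 4·(-166) = -664.
7 ∤ -664, so 7 is unramified.
Compute (-166/7) via Euler: 2^((7-1)/2) mod 7 = 1, so (-166/7) = 1.
Legendre symbol 1 ⇒ 7 is split.

7 splits in O_K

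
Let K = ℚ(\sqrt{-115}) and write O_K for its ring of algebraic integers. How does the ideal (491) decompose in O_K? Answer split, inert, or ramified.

d = -115 ≡ 1 (mod 4), so O_K = ℤ[(1+√-115)/2] and disc(K) = d = -115.
disc(K) = -115 is not divisible by 491; 491 is unramified.
Compute (-115/491) via Euler: 376^((491-1)/2) mod 491 = 1, so (-115/491) = 1.
(-115/491) = 1, so 491 splits.

491 splits in O_K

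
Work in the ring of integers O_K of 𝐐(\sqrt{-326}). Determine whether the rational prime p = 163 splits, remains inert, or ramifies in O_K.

Since -326 ≢ 1 mod 4, the ring of integers is ℤ[√-326] with discriminant 4·(-326) = -1304.
163 divides disc(K) = -1304, so 163 ramifies.

p ramifies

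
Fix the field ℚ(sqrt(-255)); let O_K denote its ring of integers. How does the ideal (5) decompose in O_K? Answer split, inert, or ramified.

ramified — (5) = 𝔭²

-255 mod 4 = 1, hence disc K = -255 and O_K = ℤ[(1+√-255)/2].
disc(K) = -255 = 5·(-51), so p = 5 is ramified.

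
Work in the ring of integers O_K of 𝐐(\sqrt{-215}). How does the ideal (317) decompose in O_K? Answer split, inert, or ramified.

remains prime (inert)

Since -215 ≡ 1 mod 4, the ring of integers is ℤ[(1+√-215)/2] with discriminant -215.
317 ∤ -215, so 317 is unramified.
Legendre symbol by Euler's criterion: (-215/317) ≡ (-215)^158 ≡ 316 (mod 317), i.e. (-215/317) = -1.
(-215/317) = -1, so 317 is inert.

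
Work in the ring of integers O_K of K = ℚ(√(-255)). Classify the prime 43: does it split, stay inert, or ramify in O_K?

remains prime (inert)

-255 mod 4 = 1, hence disc K = -255 and O_K = ℤ[(1+√-255)/2].
Since gcd(43, -255) = 1 the prime 43 does not ramify.
Euler's criterion: (-255)^21 mod 43 = 42. Thus (-255|43) = -1.
Legendre symbol -1 ⇒ 43 is inert.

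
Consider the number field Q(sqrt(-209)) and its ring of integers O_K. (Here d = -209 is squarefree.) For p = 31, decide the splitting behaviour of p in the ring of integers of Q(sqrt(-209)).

Since -209 ≢ 1 mod 4, the ring of integers is ℤ[√-209] with discriminant 4·(-209) = -836.
31 ∤ -836, so 31 is unramified.
Euler's criterion: (-209)^15 mod 31 = 1. Thus (-209|31) = 1.
Legendre symbol 1 ⇒ 31 is split.

p splits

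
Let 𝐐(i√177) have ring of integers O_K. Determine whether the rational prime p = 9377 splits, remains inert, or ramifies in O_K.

-177 mod 4 = 3, hence disc K = 4·(-177) = -708 and O_K = ℤ[√-177].
disc(K) = -708 is not divisible by 9377; 9377 is unramified.
Euler's criterion: (-177)^4688 mod 9377 = 1. Thus (-177|9377) = 1.
(-177/9377) = 1, so 9377 splits.

splits completely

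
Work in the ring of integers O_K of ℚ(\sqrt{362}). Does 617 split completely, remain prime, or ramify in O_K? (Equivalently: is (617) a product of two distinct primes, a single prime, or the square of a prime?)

d = 362 ≡ 2 (mod 4), so O_K = ℤ[√362] and disc(K) = 4d = 1448.
disc(K) = 1448 is not divisible by 617; 617 is unramified.
(362/617) = 362^308 mod 617 = 616, giving Legendre symbol -1.
(362/617) = -1, so 617 is inert.

inert — (617) stays prime in O_K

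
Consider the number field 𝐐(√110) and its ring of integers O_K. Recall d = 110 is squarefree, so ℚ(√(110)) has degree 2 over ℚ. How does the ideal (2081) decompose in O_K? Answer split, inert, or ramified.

inert — (2081) stays prime in O_K

110 mod 4 = 2, hence disc K = 4·110 = 440 and O_K = ℤ[√110].
Since gcd(2081, 440) = 1 the prime 2081 does not ramify.
Legendre symbol by Euler's criterion: (110/2081) ≡ 110^1040 ≡ 2080 (mod 2081), i.e. (110/2081) = -1.
Legendre symbol -1 ⇒ 2081 is inert.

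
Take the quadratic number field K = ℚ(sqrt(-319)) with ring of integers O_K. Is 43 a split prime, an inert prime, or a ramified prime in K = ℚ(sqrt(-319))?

43 splits in O_K

Since -319 ≡ 1 mod 4, the ring of integers is ℤ[(1+√-319)/2] with discriminant -319.
disc(K) = -319 is not divisible by 43; 43 is unramified.
Euler's criterion: (-319)^21 mod 43 = 1. Thus (-319|43) = 1.
(-319/43) = 1, so 43 splits.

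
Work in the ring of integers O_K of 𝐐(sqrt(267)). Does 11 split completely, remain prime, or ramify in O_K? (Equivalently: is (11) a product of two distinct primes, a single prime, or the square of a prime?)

Since 267 ≢ 1 mod 4, the ring of integers is ℤ[√267] with discriminant 4·267 = 1068.
Since gcd(11, 1068) = 1 the prime 11 does not ramify.
(267/11) = 3^5 mod 11 = 1, giving Legendre symbol 1.
(267/11) = 1, so 11 splits.

11 splits in O_K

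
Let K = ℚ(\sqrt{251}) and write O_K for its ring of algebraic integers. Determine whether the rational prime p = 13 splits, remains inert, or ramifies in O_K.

d = 251 ≡ 3 (mod 4), so O_K = ℤ[√251] and disc(K) = 4d = 1004.
Since gcd(13, 1004) = 1 the prime 13 does not ramify.
Euler's criterion: 251^6 mod 13 = 1. Thus (251|13) = 1.
(251/13) = 1, so 13 splits.

split — (13) = 𝔭₁𝔭₂ with 𝔭₁ ≠ 𝔭₂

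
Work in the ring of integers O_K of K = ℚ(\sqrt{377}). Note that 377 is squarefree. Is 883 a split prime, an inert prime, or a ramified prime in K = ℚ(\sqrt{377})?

377 mod 4 = 1, hence disc K = 377 and O_K = ℤ[(1+√377)/2].
883 ∤ 377, so 883 is unramified.
Legendre symbol by Euler's criterion: (377/883) ≡ 377^441 ≡ 1 (mod 883), i.e. (377/883) = 1.
d is a quadratic residue mod p, hence 883 splits in O_K.

p splits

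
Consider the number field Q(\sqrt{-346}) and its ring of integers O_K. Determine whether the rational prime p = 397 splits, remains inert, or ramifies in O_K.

remains prime (inert)

-346 mod 4 = 2, hence disc K = 4·(-346) = -1384 and O_K = ℤ[√-346].
disc(K) = -1384 is not divisible by 397; 397 is unramified.
(-346/397) = 51^198 mod 397 = 396, giving Legendre symbol -1.
(-346/397) = -1, so 397 is inert.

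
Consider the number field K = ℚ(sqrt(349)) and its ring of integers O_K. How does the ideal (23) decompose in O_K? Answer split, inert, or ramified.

split — (23) = 𝔭₁𝔭₂ with 𝔭₁ ≠ 𝔭₂

d = 349 ≡ 1 (mod 4), so O_K = ℤ[(1+√349)/2] and disc(K) = d = 349.
disc(K) = 349 is not divisible by 23; 23 is unramified.
Legendre symbol by Euler's criterion: (349/23) ≡ 349^11 ≡ 1 (mod 23), i.e. (349/23) = 1.
d is a quadratic residue mod p, hence 23 splits in O_K.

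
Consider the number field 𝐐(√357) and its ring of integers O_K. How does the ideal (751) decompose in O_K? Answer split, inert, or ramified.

d = 357 ≡ 1 (mod 4), so O_K = ℤ[(1+√357)/2] and disc(K) = d = 357.
disc(K) = 357 is not divisible by 751; 751 is unramified.
(357/751) = 357^375 mod 751 = 750, giving Legendre symbol -1.
(357/751) = -1, so 751 is inert.

751 remains inert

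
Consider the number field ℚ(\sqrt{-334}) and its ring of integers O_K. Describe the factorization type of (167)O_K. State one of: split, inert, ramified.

167 is ramified

-334 mod 4 = 2, hence disc K = 4·(-334) = -1336 and O_K = ℤ[√-334].
disc(K) = -1336 = 167·(-8), so p = 167 is ramified.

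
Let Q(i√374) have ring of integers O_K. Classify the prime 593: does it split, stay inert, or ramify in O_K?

Since -374 ≢ 1 mod 4, the ring of integers is ℤ[√-374] with discriminant 4·(-374) = -1496.
disc(K) = -1496 is not divisible by 593; 593 is unramified.
Compute (-374/593) via Euler: 219^((593-1)/2) mod 593 = 592, so (-374/593) = -1.
Legendre symbol -1 ⇒ 593 is inert.

593 remains inert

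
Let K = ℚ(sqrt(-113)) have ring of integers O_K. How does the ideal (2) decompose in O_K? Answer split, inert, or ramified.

Since -113 ≢ 1 mod 4, the ring of integers is ℤ[√-113] with discriminant 4·(-113) = -452.
2 divides disc(K) = -452, so 2 ramifies.

2 is ramified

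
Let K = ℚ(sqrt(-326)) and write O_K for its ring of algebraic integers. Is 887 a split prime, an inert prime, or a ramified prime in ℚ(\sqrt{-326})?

887 remains inert

d = -326 ≡ 2 (mod 4), so O_K = ℤ[√-326] and disc(K) = 4d = -1304.
disc(K) = -1304 is not divisible by 887; 887 is unramified.
Euler's criterion: (-326)^443 mod 887 = 886. Thus (-326|887) = -1.
d is a non-residue mod p, hence 887 remains inert in O_K.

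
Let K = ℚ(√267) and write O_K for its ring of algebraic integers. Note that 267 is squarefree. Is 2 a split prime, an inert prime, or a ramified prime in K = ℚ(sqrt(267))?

267 mod 4 = 3, hence disc K = 4·267 = 1068 and O_K = ℤ[√267].
2 divides disc(K) = 1068, so 2 ramifies.

ramifies in O_K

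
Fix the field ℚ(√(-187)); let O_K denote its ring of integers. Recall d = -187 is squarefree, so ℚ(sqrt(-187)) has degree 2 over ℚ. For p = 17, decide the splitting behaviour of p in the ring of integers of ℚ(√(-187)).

ramifies in O_K

-187 mod 4 = 1, hence disc K = -187 and O_K = ℤ[(1+√-187)/2].
disc(K) = -187 = 17·(-11), so p = 17 is ramified.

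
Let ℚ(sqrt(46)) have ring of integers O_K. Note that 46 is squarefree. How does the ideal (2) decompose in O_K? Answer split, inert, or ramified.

p ramifies

d = 46 ≡ 2 (mod 4), so O_K = ℤ[√46] and disc(K) = 4d = 184.
Ramification test: 2 | 184. The prime 2 ramifies in K.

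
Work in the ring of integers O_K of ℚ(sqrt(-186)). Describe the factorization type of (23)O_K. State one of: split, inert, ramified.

23 remains inert

-186 mod 4 = 2, hence disc K = 4·(-186) = -744 and O_K = ℤ[√-186].
23 ∤ -744, so 23 is unramified.
(-186/23) = 21^11 mod 23 = 22, giving Legendre symbol -1.
Legendre symbol -1 ⇒ 23 is inert.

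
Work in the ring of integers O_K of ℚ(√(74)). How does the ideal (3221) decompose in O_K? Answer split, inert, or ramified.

p splits

d = 74 ≡ 2 (mod 4), so O_K = ℤ[√74] and disc(K) = 4d = 296.
disc(K) = 296 is not divisible by 3221; 3221 is unramified.
Legendre symbol by Euler's criterion: (74/3221) ≡ 74^1610 ≡ 1 (mod 3221), i.e. (74/3221) = 1.
Legendre symbol 1 ⇒ 3221 is split.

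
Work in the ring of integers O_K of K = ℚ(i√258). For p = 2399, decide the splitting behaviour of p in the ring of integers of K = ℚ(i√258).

Since -258 ≢ 1 mod 4, the ring of integers is ℤ[√-258] with discriminant 4·(-258) = -1032.
2399 ∤ -1032, so 2399 is unramified.
Compute (-258/2399) via Euler: 2141^((2399-1)/2) mod 2399 = 2398, so (-258/2399) = -1.
Legendre symbol -1 ⇒ 2399 is inert.

remains prime (inert)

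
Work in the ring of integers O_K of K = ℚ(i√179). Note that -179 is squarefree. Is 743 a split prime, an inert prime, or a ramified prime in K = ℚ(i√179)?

split — (743) = 𝔭₁𝔭₂ with 𝔭₁ ≠ 𝔭₂

-179 mod 4 = 1, hence disc K = -179 and O_K = ℤ[(1+√-179)/2].
743 ∤ -179, so 743 is unramified.
Compute (-179/743) via Euler: 564^((743-1)/2) mod 743 = 1, so (-179/743) = 1.
Legendre symbol 1 ⇒ 743 is split.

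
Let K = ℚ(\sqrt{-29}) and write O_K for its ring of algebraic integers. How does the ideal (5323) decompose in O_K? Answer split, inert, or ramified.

remains prime (inert)

Since -29 ≢ 1 mod 4, the ring of integers is ℤ[√-29] with discriminant 4·(-29) = -116.
5323 ∤ -116, so 5323 is unramified.
Euler's criterion: (-29)^2661 mod 5323 = 5322. Thus (-29|5323) = -1.
(-29/5323) = -1, so 5323 is inert.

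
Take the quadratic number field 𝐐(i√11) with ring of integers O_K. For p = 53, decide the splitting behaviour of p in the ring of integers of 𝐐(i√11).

Since -11 ≡ 1 mod 4, the ring of integers is ℤ[(1+√-11)/2] with discriminant -11.
disc(K) = -11 is not divisible by 53; 53 is unramified.
Compute (-11/53) via Euler: 42^((53-1)/2) mod 53 = 1, so (-11/53) = 1.
d is a quadratic residue mod p, hence 53 splits in O_K.

splits completely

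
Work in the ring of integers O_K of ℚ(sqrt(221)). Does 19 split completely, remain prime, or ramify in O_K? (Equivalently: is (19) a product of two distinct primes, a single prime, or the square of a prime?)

remains prime (inert)

Since 221 ≡ 1 mod 4, the ring of integers is ℤ[(1+√221)/2] with discriminant 221.
19 ∤ 221, so 19 is unramified.
(221/19) = 12^9 mod 19 = 18, giving Legendre symbol -1.
d is a non-residue mod p, hence 19 remains inert in O_K.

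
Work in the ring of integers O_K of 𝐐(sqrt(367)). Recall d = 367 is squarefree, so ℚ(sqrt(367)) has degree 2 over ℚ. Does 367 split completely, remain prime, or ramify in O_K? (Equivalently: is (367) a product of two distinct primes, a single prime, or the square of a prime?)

Since 367 ≢ 1 mod 4, the ring of integers is ℤ[√367] with discriminant 4·367 = 1468.
367 divides disc(K) = 1468, so 367 ramifies.

ramified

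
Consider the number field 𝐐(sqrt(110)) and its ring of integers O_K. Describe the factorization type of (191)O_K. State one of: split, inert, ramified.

110 mod 4 = 2, hence disc K = 4·110 = 440 and O_K = ℤ[√110].
disc(K) = 440 is not divisible by 191; 191 is unramified.
Euler's criterion: 110^95 mod 191 = 190. Thus (110|191) = -1.
(110/191) = -1, so 191 is inert.

inert — (191) stays prime in O_K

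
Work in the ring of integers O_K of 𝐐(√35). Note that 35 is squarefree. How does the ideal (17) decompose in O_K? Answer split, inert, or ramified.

split

d = 35 ≡ 3 (mod 4), so O_K = ℤ[√35] and disc(K) = 4d = 140.
disc(K) = 140 is not divisible by 17; 17 is unramified.
(35/17) = 1^8 mod 17 = 1, giving Legendre symbol 1.
d is a quadratic residue mod p, hence 17 splits in O_K.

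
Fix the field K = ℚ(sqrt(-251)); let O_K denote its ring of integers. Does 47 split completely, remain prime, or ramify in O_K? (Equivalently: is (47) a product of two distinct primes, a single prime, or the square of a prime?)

p is inert

d = -251 ≡ 1 (mod 4), so O_K = ℤ[(1+√-251)/2] and disc(K) = d = -251.
47 ∤ -251, so 47 is unramified.
Compute (-251/47) via Euler: 31^((47-1)/2) mod 47 = 46, so (-251/47) = -1.
(-251/47) = -1, so 47 is inert.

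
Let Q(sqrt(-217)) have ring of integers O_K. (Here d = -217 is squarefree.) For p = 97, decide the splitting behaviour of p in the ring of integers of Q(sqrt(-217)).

Since -217 ≢ 1 mod 4, the ring of integers is ℤ[√-217] with discriminant 4·(-217) = -868.
Since gcd(97, -868) = 1 the prime 97 does not ramify.
Legendre symbol by Euler's criterion: (-217/97) ≡ (-217)^48 ≡ 96 (mod 97), i.e. (-217/97) = -1.
d is a non-residue mod p, hence 97 remains inert in O_K.

remains prime (inert)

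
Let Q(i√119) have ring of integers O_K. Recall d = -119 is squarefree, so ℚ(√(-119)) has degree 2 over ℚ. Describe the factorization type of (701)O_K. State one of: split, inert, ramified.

p splits

-119 mod 4 = 1, hence disc K = -119 and O_K = ℤ[(1+√-119)/2].
701 ∤ -119, so 701 is unramified.
Legendre symbol by Euler's criterion: (-119/701) ≡ (-119)^350 ≡ 1 (mod 701), i.e. (-119/701) = 1.
(-119/701) = 1, so 701 splits.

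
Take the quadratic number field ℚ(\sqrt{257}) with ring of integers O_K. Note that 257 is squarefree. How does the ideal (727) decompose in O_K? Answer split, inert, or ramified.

splits completely

d = 257 ≡ 1 (mod 4), so O_K = ℤ[(1+√257)/2] and disc(K) = d = 257.
Since gcd(727, 257) = 1 the prime 727 does not ramify.
Compute (257/727) via Euler: 257^((727-1)/2) mod 727 = 1, so (257/727) = 1.
d is a quadratic residue mod p, hence 727 splits in O_K.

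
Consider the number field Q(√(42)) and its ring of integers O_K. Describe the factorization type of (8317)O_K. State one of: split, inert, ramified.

42 mod 4 = 2, hence disc K = 4·42 = 168 and O_K = ℤ[√42].
Since gcd(8317, 168) = 1 the prime 8317 does not ramify.
Legendre symbol by Euler's criterion: (42/8317) ≡ 42^4158 ≡ 8316 (mod 8317), i.e. (42/8317) = -1.
d is a non-residue mod p, hence 8317 remains inert in O_K.

inert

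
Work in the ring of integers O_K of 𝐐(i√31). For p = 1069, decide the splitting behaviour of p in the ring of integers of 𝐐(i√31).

1069 remains inert

d = -31 ≡ 1 (mod 4), so O_K = ℤ[(1+√-31)/2] and disc(K) = d = -31.
disc(K) = -31 is not divisible by 1069; 1069 is unramified.
Legendre symbol by Euler's criterion: (-31/1069) ≡ (-31)^534 ≡ 1068 (mod 1069), i.e. (-31/1069) = -1.
(-31/1069) = -1, so 1069 is inert.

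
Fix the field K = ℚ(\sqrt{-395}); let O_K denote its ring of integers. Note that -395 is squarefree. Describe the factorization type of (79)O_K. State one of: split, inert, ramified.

-395 mod 4 = 1, hence disc K = -395 and O_K = ℤ[(1+√-395)/2].
disc(K) = -395 = 79·(-5), so p = 79 is ramified.

p ramifies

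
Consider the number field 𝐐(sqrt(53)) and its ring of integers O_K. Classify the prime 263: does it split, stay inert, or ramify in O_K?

remains prime (inert)

53 mod 4 = 1, hence disc K = 53 and O_K = ℤ[(1+√53)/2].
disc(K) = 53 is not divisible by 263; 263 is unramified.
Legendre symbol by Euler's criterion: (53/263) ≡ 53^131 ≡ 262 (mod 263), i.e. (53/263) = -1.
Legendre symbol -1 ⇒ 263 is inert.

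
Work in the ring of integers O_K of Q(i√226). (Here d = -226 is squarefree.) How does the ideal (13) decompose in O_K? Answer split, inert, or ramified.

d = -226 ≡ 2 (mod 4), so O_K = ℤ[√-226] and disc(K) = 4d = -904.
disc(K) = -904 is not divisible by 13; 13 is unramified.
(-226/13) = 8^6 mod 13 = 12, giving Legendre symbol -1.
Legendre symbol -1 ⇒ 13 is inert.

13 remains inert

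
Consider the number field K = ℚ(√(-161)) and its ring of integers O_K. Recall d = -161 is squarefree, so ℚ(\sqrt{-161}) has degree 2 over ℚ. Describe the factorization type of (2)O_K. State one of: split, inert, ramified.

d = -161 ≡ 3 (mod 4), so O_K = ℤ[√-161] and disc(K) = 4d = -644.
Ramification test: 2 | -644. The prime 2 ramifies in K.

2 is ramified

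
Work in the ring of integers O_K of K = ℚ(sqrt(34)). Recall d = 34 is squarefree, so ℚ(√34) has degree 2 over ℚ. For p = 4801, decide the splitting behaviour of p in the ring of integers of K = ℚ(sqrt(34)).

p is inert

Since 34 ≢ 1 mod 4, the ring of integers is ℤ[√34] with discriminant 4·34 = 136.
Since gcd(4801, 136) = 1 the prime 4801 does not ramify.
Compute (34/4801) via Euler: 34^((4801-1)/2) mod 4801 = 4800, so (34/4801) = -1.
Legendre symbol -1 ⇒ 4801 is inert.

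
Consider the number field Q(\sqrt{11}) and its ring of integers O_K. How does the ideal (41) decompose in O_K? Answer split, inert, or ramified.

Since 11 ≢ 1 mod 4, the ring of integers is ℤ[√11] with discriminant 4·11 = 44.
41 ∤ 44, so 41 is unramified.
Compute (11/41) via Euler: 11^((41-1)/2) mod 41 = 40, so (11/41) = -1.
Legendre symbol -1 ⇒ 41 is inert.

p is inert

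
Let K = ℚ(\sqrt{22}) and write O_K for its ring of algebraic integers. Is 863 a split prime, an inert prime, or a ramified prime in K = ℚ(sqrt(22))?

Since 22 ≢ 1 mod 4, the ring of integers is ℤ[√22] with discriminant 4·22 = 88.
863 ∤ 88, so 863 is unramified.
Compute (22/863) via Euler: 22^((863-1)/2) mod 863 = 862, so (22/863) = -1.
(22/863) = -1, so 863 is inert.

863 remains inert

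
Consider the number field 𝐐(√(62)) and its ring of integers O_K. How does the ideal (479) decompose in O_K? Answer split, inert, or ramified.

Since 62 ≢ 1 mod 4, the ring of integers is ℤ[√62] with discriminant 4·62 = 248.
479 ∤ 248, so 479 is unramified.
Legendre symbol by Euler's criterion: (62/479) ≡ 62^239 ≡ 478 (mod 479), i.e. (62/479) = -1.
Legendre symbol -1 ⇒ 479 is inert.

remains prime (inert)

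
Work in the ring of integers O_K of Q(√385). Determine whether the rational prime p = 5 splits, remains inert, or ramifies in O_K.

Since 385 ≡ 1 mod 4, the ring of integers is ℤ[(1+√385)/2] with discriminant 385.
Ramification test: 5 | 385. The prime 5 ramifies in K.

ramifies in O_K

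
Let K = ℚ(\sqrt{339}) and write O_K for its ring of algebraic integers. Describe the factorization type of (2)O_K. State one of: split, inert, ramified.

p ramifies

339 mod 4 = 3, hence disc K = 4·339 = 1356 and O_K = ℤ[√339].
disc(K) = 1356 = 2·678, so p = 2 is ramified.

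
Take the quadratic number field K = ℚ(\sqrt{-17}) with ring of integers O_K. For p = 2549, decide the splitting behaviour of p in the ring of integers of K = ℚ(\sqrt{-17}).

p splits

d = -17 ≡ 3 (mod 4), so O_K = ℤ[√-17] and disc(K) = 4d = -68.
2549 ∤ -68, so 2549 is unramified.
Legendre symbol by Euler's criterion: (-17/2549) ≡ (-17)^1274 ≡ 1 (mod 2549), i.e. (-17/2549) = 1.
d is a quadratic residue mod p, hence 2549 splits in O_K.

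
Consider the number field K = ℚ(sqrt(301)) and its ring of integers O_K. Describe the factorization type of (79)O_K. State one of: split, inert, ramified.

301 mod 4 = 1, hence disc K = 301 and O_K = ℤ[(1+√301)/2].
Since gcd(79, 301) = 1 the prime 79 does not ramify.
(301/79) = 64^39 mod 79 = 1, giving Legendre symbol 1.
(301/79) = 1, so 79 splits.

split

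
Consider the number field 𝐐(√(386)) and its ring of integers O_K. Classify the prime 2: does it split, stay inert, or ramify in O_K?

Since 386 ≢ 1 mod 4, the ring of integers is ℤ[√386] with discriminant 4·386 = 1544.
2 divides disc(K) = 1544, so 2 ramifies.

2 is ramified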